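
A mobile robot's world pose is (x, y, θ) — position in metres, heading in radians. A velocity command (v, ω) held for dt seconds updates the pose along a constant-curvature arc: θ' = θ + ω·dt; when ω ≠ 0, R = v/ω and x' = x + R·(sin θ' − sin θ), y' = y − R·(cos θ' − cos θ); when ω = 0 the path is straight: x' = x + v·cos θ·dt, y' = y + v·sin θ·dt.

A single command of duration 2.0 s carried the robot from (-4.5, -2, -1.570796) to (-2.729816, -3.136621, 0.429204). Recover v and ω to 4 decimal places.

Δθ = 0.429204 − -1.570796 = 2.000000
ω = Δθ/dt = 2.000000/2.0 = 1.0000
R = Δx/(sin θ' − sin θ) = 1.2500
v = R·ω = 1.2500·1.0000 = 1.2500

v = 1.2500, ω = 1.0000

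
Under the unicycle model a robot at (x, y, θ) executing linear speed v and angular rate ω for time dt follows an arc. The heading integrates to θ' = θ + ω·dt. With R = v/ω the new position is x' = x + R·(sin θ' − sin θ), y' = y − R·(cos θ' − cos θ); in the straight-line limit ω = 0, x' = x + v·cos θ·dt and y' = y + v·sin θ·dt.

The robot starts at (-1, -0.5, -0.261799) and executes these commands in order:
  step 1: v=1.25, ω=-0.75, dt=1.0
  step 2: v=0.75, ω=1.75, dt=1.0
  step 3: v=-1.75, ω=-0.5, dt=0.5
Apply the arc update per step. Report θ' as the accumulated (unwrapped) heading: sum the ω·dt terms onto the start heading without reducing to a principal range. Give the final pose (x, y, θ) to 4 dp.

step 1: θ'=-1.0118 (R=-1.6667) → pose (-0.0184, -1.2260, -1.0118)
step 2: θ'=0.7382 (R=0.4286) → pose (0.6334, -1.3157, 0.7382)
step 3: θ'=0.4882 (R=3.5000) → pose (-0.0804, -1.8179, 0.4882)

(-0.0804, -1.8179, 0.4882)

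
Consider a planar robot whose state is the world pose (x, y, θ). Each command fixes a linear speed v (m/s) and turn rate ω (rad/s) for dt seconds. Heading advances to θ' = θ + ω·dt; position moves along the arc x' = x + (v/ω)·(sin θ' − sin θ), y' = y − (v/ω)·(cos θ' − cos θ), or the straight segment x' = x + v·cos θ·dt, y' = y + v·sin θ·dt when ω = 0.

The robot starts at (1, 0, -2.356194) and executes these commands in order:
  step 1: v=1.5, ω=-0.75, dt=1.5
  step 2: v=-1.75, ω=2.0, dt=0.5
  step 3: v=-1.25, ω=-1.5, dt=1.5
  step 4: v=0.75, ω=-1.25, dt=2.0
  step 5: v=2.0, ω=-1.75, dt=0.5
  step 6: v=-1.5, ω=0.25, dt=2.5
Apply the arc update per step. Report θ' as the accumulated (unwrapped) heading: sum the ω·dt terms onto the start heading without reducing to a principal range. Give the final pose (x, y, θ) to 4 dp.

step 1: θ'=-3.4812 (R=-2.0000) → pose (-1.0804, -0.4716, -3.4812)
step 2: θ'=-2.4812 (R=-0.8750) → pose (-0.2522, -0.3376, -2.4812)
step 3: θ'=-4.7312 (R=0.8333) → pose (1.0922, -1.0114, -4.7312)
step 4: θ'=-7.2312 (R=-0.6000) → pose (2.1794, -0.6727, -7.2312)
step 5: θ'=-8.1062 (R=-1.1429) → pose (2.3578, -1.6245, -8.1062)
step 6: θ'=-7.4812 (R=-6.0000) → pose (2.1355, 2.0581, -7.4812)

(2.1355, 2.0581, -7.4812)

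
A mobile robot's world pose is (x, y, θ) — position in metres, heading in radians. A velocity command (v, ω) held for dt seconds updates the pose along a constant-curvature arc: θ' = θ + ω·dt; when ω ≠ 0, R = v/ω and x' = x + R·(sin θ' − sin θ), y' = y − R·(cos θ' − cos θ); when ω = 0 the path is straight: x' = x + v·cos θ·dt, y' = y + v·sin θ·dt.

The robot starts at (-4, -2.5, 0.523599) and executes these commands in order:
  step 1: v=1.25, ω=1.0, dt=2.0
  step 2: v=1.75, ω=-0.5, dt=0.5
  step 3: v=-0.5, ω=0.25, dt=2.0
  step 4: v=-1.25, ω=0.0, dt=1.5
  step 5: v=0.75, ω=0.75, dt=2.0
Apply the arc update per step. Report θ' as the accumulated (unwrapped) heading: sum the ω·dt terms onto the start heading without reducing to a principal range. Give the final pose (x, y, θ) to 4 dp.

step 1: θ'=2.5236 (R=1.2500) → pose (-3.9007, -0.3987, 2.5236)
step 2: θ'=2.2736 (R=-3.5000) → pose (-4.5435, 0.1917, 2.2736)
step 3: θ'=2.7736 (R=-2.0000) → pose (-3.7369, -0.3817, 2.7736)
step 4: θ'=2.7736 (straight) → pose (-1.9874, -1.0562, 2.7736)
step 5: θ'=4.2736 (R=1.0000) → pose (-3.2524, -1.5644, 4.2736)

(-3.2524, -1.5644, 4.2736)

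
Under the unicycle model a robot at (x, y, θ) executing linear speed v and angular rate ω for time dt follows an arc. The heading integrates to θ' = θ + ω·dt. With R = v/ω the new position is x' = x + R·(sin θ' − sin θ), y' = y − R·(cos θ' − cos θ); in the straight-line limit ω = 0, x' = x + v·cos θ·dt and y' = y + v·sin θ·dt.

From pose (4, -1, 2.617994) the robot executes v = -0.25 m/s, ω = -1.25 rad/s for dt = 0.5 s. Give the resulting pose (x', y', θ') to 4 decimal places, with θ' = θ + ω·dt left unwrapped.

θ' = 2.6180 + -1.25·0.5 = 1.9930
R = v/ω = -0.25/-1.25 = 0.2000
x' = 4 + 0.2000·(sin 1.9930 − sin 2.6180) = 4.0824
y' = -1 − 0.2000·(cos 1.9930 − cos 2.6180) = -1.0913

(4.0824, -1.0913, 1.9930)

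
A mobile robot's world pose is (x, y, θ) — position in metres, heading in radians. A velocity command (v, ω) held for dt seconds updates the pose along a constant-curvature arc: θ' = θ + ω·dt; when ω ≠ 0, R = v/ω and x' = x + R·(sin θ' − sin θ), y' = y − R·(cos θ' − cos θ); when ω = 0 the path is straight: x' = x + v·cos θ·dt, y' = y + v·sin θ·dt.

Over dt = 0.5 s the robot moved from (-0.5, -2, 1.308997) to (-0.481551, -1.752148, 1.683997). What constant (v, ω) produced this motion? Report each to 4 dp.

v = 0.5000, ω = 0.7500

Δθ = 1.683997 − 1.308997 = 0.375000
ω = Δθ/dt = 0.375000/0.5 = 0.7500
R = −Δy/(cos θ' − cos θ) = 0.6667
v = R·ω = 0.6667·0.7500 = 0.5000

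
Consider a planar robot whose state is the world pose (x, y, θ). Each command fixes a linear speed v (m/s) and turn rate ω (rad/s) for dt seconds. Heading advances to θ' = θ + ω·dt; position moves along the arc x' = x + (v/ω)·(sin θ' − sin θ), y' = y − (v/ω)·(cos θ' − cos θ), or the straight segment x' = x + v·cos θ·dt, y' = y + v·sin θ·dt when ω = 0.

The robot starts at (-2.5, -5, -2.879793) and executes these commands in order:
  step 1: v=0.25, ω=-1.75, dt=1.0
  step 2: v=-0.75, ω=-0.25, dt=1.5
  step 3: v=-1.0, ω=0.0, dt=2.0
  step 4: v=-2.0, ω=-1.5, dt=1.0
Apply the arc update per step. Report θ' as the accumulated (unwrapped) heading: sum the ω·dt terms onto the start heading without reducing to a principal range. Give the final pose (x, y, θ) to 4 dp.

step 1: θ'=-4.6298 (R=-0.1429) → pose (-2.6793, -4.8738, -4.6298)
step 2: θ'=-5.0048 (R=3.0000) → pose (-2.7965, -5.9861, -5.0048)
step 3: θ'=-5.0048 (straight) → pose (-3.3730, -7.9012, -5.0048)
step 4: θ'=-6.5048 (R=1.3333) → pose (-4.9428, -8.8176, -6.5048)

(-4.9428, -8.8176, -6.5048)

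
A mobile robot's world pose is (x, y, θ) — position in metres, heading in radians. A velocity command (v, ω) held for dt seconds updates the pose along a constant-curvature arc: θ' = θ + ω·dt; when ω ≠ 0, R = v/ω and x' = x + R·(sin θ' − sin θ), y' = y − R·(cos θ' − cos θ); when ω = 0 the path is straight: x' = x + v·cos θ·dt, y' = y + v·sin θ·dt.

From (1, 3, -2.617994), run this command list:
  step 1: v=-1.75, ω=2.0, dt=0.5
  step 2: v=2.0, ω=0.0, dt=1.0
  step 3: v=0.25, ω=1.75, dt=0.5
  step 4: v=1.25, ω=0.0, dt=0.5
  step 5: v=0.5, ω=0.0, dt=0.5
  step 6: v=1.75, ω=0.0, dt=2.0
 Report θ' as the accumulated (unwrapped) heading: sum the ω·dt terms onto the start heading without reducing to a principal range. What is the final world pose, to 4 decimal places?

(4.6102, -1.3529, -0.7430)

step 1: θ'=-1.6180 (R=-0.8750) → pose (1.4365, 3.7165, -1.6180)
step 2: θ'=-1.6180 (straight) → pose (1.3422, 1.7187, -1.6180)
step 3: θ'=-0.7430 (R=0.1429) → pose (1.3882, 1.6068, -0.7430)
step 4: θ'=-0.7430 (straight) → pose (1.8485, 1.1840, -0.7430)
step 5: θ'=-0.7430 (straight) → pose (2.0326, 1.0148, -0.7430)
step 6: θ'=-0.7430 (straight) → pose (4.6102, -1.3529, -0.7430)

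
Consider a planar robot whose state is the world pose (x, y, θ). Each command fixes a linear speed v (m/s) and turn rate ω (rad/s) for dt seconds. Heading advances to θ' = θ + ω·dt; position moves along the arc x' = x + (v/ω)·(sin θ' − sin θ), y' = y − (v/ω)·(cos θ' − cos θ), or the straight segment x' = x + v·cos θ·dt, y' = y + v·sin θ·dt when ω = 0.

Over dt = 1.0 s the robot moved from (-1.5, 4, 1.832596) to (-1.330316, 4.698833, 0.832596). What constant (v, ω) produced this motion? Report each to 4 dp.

v = 0.7500, ω = -1.0000

Δθ = 0.832596 − 1.832596 = -1.000000
ω = Δθ/dt = -1.000000/1.0 = -1.0000
R = −Δy/(cos θ' − cos θ) = -0.7500
v = R·ω = -0.7500·-1.0000 = 0.7500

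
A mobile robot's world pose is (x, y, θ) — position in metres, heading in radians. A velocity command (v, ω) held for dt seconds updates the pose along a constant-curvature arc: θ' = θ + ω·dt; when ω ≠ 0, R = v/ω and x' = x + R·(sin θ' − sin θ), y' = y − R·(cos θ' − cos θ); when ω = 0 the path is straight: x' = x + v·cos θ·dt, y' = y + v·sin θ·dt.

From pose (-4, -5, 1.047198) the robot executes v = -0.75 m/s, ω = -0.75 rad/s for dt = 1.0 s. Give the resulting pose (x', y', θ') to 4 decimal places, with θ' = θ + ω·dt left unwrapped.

(-4.5732, -5.4562, 0.2972)

θ' = 1.0472 + -0.75·1.0 = 0.2972
R = v/ω = -0.75/-0.75 = 1.0000
x' = -4 + 1.0000·(sin 0.2972 − sin 1.0472) = -4.5732
y' = -5 − 1.0000·(cos 0.2972 − cos 1.0472) = -5.4562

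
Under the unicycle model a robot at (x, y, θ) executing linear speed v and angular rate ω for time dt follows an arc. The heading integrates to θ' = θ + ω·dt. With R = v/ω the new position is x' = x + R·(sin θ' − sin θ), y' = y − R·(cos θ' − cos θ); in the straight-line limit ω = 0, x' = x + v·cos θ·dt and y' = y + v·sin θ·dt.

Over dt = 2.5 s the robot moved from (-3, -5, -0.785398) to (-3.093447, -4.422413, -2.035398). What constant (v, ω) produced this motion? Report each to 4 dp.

Δθ = -2.035398 − -0.785398 = -1.250000
ω = Δθ/dt = -1.250000/2.5 = -0.5000
R = −Δy/(cos θ' − cos θ) = 0.5000
v = R·ω = 0.5000·-0.5000 = -0.2500

v = -0.2500, ω = -0.5000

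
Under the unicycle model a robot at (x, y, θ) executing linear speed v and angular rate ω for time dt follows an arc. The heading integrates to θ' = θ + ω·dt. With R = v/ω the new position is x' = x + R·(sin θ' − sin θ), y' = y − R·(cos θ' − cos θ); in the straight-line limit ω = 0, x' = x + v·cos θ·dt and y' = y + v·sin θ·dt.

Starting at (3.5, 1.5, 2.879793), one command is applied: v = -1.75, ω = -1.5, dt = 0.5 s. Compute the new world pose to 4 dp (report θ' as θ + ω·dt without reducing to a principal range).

(4.1871, 0.9918, 2.1298)

θ' = 2.8798 + -1.5·0.5 = 2.1298
R = v/ω = -1.75/-1.5 = 1.1667
x' = 3.5 + 1.1667·(sin 2.1298 − sin 2.8798) = 4.1871
y' = 1.5 − 1.1667·(cos 2.1298 − cos 2.8798) = 0.9918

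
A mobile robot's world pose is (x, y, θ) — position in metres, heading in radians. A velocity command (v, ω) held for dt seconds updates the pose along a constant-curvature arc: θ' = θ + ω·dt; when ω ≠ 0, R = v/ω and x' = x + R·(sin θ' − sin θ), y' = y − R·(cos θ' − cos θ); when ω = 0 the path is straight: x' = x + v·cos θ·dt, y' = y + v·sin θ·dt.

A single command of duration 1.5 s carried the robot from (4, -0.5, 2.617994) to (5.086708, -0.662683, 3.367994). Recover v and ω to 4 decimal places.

Δθ = 3.367994 − 2.617994 = 0.750000
ω = Δθ/dt = 0.750000/1.5 = 0.5000
R = Δx/(sin θ' − sin θ) = -1.5000
v = R·ω = -1.5000·0.5000 = -0.7500

v = -0.7500, ω = 0.5000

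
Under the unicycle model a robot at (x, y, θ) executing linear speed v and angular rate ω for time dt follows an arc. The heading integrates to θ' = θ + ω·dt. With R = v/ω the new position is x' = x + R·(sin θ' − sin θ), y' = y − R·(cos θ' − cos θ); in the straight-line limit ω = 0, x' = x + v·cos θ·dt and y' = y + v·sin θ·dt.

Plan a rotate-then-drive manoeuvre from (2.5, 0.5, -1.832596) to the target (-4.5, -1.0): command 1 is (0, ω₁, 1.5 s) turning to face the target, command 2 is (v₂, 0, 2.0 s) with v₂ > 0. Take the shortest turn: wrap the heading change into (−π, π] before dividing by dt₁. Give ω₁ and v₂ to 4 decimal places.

ω₁ = -0.7319, v₂ = 3.5795

heading to target = atan2(-1−0.5, -4.5−2.5) = -2.9305
Δθ = wrap(-2.9305 − -1.8326) = -1.0979; ω₁ = Δθ/dt₁ = -0.7319
distance = √((-4.5−2.5)² + (-1−0.5)²) = 7.1589; v₂ = distance/dt₂ = 3.5795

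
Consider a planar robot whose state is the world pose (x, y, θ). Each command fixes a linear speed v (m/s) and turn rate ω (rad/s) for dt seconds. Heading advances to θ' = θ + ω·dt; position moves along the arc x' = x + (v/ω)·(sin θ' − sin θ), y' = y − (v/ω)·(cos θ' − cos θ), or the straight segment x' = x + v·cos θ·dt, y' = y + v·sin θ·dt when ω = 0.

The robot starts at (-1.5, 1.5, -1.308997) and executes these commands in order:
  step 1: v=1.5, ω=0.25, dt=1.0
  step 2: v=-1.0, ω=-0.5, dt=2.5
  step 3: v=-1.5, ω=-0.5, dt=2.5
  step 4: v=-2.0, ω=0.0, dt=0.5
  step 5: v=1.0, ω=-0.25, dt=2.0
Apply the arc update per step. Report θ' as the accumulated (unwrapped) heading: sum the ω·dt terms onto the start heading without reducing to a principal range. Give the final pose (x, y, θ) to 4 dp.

step 1: θ'=-1.0590 (R=6.0000) → pose (-0.9356, 0.1144, -1.0590)
step 2: θ'=-2.3090 (R=2.0000) → pose (-0.6713, 2.4398, -2.3090)
step 3: θ'=-3.5590 (R=3.0000) → pose (2.7639, 3.1634, -3.5590)
step 4: θ'=-3.5590 (straight) → pose (3.6781, 2.7580, -3.5590)
step 5: θ'=-4.0590 (R=-4.0000) → pose (2.1235, 3.9831, -4.0590)

(2.1235, 3.9831, -4.0590)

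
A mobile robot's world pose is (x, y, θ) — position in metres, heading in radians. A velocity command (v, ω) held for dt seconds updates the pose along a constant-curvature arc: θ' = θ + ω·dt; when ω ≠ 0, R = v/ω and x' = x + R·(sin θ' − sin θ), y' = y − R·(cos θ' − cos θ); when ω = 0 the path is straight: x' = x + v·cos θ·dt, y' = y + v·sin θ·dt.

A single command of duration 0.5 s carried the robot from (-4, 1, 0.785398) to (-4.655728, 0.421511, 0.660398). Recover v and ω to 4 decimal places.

Δθ = 0.660398 − 0.785398 = -0.125000
ω = Δθ/dt = -0.125000/0.5 = -0.2500
R = Δx/(sin θ' − sin θ) = 7.0000
v = R·ω = 7.0000·-0.2500 = -1.7500

v = -1.7500, ω = -0.2500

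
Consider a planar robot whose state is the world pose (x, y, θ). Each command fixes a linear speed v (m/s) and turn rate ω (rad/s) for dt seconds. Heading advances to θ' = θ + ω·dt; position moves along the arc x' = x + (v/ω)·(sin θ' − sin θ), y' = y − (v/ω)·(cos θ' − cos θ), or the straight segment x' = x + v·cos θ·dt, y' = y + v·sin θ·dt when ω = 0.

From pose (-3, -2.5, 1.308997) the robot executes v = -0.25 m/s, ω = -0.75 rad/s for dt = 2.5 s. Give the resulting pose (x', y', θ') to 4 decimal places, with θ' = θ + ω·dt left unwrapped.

(-3.5007, -2.6951, -0.5660)

θ' = 1.3090 + -0.75·2.5 = -0.5660
R = v/ω = -0.25/-0.75 = 0.3333
x' = -3 + 0.3333·(sin -0.5660 − sin 1.3090) = -3.5007
y' = -2.5 − 0.3333·(cos -0.5660 − cos 1.3090) = -2.6951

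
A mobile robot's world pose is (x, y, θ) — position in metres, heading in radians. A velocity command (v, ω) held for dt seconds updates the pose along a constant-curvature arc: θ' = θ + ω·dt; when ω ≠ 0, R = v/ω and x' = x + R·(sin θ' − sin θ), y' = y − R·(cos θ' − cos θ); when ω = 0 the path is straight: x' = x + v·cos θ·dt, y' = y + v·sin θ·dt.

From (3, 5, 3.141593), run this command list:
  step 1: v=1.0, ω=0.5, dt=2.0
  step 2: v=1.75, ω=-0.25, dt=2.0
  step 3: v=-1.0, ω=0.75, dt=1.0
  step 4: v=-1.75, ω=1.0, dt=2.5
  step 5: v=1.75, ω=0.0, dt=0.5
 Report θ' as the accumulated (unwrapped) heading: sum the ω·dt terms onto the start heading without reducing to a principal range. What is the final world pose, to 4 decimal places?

step 1: θ'=4.1416 (R=2.0000) → pose (1.3171, 4.0806, 4.1416)
step 2: θ'=3.6416 (R=-7.0000) → pose (-1.2173, 1.7196, 3.6416)
step 3: θ'=4.3916 (R=-1.3333) → pose (-0.5912, 2.4693, 4.3916)
step 4: θ'=6.8916 (R=-1.7500) → pose (-3.2521, 4.4571, 6.8916)
step 5: θ'=6.8916 (straight) → pose (-2.5341, 4.9572, 6.8916)

(-2.5341, 4.9572, 6.8916)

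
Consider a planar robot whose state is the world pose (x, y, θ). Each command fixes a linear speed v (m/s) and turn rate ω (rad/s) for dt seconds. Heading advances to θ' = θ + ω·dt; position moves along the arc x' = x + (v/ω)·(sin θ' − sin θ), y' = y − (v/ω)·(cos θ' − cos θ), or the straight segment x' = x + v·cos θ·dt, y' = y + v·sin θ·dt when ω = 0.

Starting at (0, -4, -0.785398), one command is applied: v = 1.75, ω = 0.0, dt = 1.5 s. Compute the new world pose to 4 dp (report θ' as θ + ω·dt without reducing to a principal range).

(1.8562, -5.8562, -0.7854)

θ' = -0.7854 + 0.0·1.5 = -0.7854
ω = 0 → straight: x' = 0 + 1.75·cos(-0.7854)·1.5 = 1.8562
y' = -4 + 1.75·sin(-0.7854)·1.5 = -5.8562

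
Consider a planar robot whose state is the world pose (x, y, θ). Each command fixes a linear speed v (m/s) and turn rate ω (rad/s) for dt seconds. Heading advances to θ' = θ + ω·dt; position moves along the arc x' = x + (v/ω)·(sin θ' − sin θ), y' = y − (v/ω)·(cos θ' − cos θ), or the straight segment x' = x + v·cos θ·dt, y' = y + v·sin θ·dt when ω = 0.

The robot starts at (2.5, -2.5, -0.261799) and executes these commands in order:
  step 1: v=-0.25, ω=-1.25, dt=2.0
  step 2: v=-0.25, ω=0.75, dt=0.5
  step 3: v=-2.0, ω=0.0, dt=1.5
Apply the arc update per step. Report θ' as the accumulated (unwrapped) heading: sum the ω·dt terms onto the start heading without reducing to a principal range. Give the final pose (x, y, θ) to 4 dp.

step 1: θ'=-2.7618 (R=0.2000) → pose (2.4776, -2.1211, -2.7618)
step 2: θ'=-2.3868 (R=-0.3333) → pose (2.5824, -2.0543, -2.3868)
step 3: θ'=-2.3868 (straight) → pose (4.7677, 0.0011, -2.3868)

(4.7677, 0.0011, -2.3868)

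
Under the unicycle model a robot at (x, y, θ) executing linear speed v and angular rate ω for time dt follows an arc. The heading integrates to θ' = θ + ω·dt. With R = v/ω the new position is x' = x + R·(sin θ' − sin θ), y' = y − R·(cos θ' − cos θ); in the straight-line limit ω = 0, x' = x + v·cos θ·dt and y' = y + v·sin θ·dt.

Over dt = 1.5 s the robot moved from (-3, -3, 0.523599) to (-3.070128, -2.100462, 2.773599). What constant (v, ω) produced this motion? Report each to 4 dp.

v = 0.7500, ω = 1.5000

Δθ = 2.773599 − 0.523599 = 2.250000
ω = Δθ/dt = 2.250000/1.5 = 1.5000
R = −Δy/(cos θ' − cos θ) = 0.5000
v = R·ω = 0.5000·1.5000 = 0.7500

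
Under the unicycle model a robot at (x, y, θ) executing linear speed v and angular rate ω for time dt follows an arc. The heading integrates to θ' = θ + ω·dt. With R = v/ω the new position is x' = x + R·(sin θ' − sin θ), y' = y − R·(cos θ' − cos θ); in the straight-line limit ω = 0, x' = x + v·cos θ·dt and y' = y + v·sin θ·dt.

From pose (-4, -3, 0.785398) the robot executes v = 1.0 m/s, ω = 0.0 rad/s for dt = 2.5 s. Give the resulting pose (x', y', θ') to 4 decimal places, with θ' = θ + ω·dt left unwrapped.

(-2.2322, -1.2322, 0.7854)

θ' = 0.7854 + 0.0·2.5 = 0.7854
ω = 0 → straight: x' = -4 + 1.0·cos(0.7854)·2.5 = -2.2322
y' = -3 + 1.0·sin(0.7854)·2.5 = -1.2322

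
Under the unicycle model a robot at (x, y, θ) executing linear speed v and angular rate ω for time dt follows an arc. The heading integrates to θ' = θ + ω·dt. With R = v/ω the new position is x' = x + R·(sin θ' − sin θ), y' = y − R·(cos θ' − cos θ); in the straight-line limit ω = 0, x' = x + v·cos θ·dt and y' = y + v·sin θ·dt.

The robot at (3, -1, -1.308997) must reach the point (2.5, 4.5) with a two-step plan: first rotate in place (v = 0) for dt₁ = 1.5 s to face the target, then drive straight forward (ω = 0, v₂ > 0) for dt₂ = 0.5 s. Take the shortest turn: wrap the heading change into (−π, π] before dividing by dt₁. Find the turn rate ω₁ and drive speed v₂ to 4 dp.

ω₁ = 1.9803, v₂ = 11.0454

heading to target = atan2(4.5−-1, 2.5−3) = 1.6615
Δθ = wrap(1.6615 − -1.3090) = 2.9705; ω₁ = Δθ/dt₁ = 1.9803
distance = √((2.5−3)² + (4.5−-1)²) = 5.5227; v₂ = distance/dt₂ = 11.0454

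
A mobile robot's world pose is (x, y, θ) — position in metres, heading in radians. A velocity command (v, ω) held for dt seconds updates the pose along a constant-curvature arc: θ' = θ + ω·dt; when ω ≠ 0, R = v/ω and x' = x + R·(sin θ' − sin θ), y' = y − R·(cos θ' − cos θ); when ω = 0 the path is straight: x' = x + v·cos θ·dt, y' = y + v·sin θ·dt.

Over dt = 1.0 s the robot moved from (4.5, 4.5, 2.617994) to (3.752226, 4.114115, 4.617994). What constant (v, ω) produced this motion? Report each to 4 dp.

v = 1.0000, ω = 2.0000

Δθ = 4.617994 − 2.617994 = 2.000000
ω = Δθ/dt = 2.000000/1.0 = 2.0000
R = Δx/(sin θ' − sin θ) = 0.5000
v = R·ω = 0.5000·2.0000 = 1.0000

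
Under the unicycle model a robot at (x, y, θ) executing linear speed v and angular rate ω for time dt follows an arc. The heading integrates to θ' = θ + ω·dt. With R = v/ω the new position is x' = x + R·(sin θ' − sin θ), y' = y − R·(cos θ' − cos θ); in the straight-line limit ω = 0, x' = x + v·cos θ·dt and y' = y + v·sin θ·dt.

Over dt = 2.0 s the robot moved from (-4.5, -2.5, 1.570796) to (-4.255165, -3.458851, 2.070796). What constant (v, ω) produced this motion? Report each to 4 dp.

v = -0.5000, ω = 0.2500

Δθ = 2.070796 − 1.570796 = 0.500000
ω = Δθ/dt = 0.500000/2.0 = 0.2500
R = −Δy/(cos θ' − cos θ) = -2.0000
v = R·ω = -2.0000·0.2500 = -0.5000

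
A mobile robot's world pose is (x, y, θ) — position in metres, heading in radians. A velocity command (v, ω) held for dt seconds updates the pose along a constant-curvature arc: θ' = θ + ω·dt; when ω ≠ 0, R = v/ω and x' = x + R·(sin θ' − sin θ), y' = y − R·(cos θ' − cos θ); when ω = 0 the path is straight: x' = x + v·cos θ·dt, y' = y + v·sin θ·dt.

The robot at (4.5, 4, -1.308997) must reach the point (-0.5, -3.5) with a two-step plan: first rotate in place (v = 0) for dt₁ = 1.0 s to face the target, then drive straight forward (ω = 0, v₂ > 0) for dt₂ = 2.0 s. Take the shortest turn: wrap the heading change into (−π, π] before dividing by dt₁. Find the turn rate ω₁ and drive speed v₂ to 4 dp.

ω₁ = -0.8498, v₂ = 4.5069

heading to target = atan2(-3.5−4, -0.5−4.5) = -2.1588
Δθ = wrap(-2.1588 − -1.3090) = -0.8498; ω₁ = Δθ/dt₁ = -0.8498
distance = √((-0.5−4.5)² + (-3.5−4)²) = 9.0139; v₂ = distance/dt₂ = 4.5069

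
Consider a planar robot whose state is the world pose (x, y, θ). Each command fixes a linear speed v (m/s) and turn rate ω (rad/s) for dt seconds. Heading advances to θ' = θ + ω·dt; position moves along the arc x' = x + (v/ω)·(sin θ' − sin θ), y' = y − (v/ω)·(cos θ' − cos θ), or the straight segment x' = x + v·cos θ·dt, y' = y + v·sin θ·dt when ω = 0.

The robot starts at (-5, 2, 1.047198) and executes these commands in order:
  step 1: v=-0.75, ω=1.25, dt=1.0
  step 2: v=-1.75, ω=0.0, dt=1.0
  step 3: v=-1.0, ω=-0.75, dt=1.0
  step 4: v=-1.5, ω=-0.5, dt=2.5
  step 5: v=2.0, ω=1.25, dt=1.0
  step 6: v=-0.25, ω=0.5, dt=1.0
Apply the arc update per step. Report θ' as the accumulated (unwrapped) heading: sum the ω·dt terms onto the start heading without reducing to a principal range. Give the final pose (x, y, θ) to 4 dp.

(-4.3645, -2.4705, 2.0472)

step 1: θ'=2.2972 (R=-0.6000) → pose (-4.9289, 1.3015, 2.2972)
step 2: θ'=2.2972 (straight) → pose (-3.7666, -0.0068, 2.2972)
step 3: θ'=1.5472 (R=1.3333) → pose (-3.4304, -0.9238, 1.5472)
step 4: θ'=0.2972 (R=3.0000) → pose (-5.5510, -3.7215, 0.2972)
step 5: θ'=1.5472 (R=1.6000) → pose (-4.4200, -2.2294, 1.5472)
step 6: θ'=2.0472 (R=-0.5000) → pose (-4.3645, -2.4705, 2.0472)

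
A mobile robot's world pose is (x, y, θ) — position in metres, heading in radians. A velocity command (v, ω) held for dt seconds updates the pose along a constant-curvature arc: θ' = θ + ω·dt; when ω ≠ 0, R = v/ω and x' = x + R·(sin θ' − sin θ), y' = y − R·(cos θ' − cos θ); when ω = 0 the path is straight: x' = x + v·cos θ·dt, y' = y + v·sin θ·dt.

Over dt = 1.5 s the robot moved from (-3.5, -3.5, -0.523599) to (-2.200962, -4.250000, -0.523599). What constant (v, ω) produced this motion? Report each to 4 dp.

v = 1.0000, ω = 0.0000

Δθ = -0.523599 − -0.523599 = 0.000000
ω = Δθ/dt = 0.000000/1.5 = 0.0000
ω = 0 → v = (Δx·cos θ + Δy·sin θ)/dt = 1.0000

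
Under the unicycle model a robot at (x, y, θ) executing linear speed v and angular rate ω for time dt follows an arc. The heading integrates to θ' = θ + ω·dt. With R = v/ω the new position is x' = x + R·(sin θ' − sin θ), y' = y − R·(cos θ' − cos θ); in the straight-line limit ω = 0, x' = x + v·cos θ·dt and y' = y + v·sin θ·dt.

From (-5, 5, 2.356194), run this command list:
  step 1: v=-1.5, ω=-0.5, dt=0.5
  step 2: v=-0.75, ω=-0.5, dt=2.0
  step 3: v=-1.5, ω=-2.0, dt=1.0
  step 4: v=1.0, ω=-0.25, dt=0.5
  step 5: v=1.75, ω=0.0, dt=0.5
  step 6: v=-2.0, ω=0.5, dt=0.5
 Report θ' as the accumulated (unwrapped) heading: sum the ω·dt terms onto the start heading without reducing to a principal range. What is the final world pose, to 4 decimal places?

(-5.6232, 2.4622, -0.7688)

step 1: θ'=2.1062 (R=3.0000) → pose (-4.5411, 4.4092, 2.1062)
step 2: θ'=1.1062 (R=1.5000) → pose (-4.4902, 2.9719, 1.1062)
step 3: θ'=-0.8938 (R=0.7500) → pose (-5.7453, 2.8381, -0.8938)
step 4: θ'=-1.0188 (R=-4.0000) → pose (-5.4572, 2.4298, -1.0188)
step 5: θ'=-1.0188 (straight) → pose (-4.9984, 1.6848, -1.0188)
step 6: θ'=-0.7688 (R=-4.0000) → pose (-5.6232, 2.4622, -0.7688)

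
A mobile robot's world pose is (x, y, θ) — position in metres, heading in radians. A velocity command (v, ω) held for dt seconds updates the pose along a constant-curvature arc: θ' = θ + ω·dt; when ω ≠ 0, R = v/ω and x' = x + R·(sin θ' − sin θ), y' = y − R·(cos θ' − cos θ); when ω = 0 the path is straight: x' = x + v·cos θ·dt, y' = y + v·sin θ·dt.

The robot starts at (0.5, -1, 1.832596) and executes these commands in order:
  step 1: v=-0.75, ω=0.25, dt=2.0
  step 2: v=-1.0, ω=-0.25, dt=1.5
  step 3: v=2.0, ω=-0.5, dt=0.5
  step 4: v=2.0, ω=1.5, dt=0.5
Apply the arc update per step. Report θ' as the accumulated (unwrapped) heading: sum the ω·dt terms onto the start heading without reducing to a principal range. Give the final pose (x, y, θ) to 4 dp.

(1.3006, -1.7312, 2.4576)

step 1: θ'=2.3326 (R=-3.0000) → pose (1.2270, -2.2942, 2.3326)
step 2: θ'=1.9576 (R=4.0000) → pose (2.0371, -3.5462, 1.9576)
step 3: θ'=1.7076 (R=-4.0000) → pose (1.7790, -2.5828, 1.7076)
step 4: θ'=2.4576 (R=1.3333) → pose (1.3006, -1.7312, 2.4576)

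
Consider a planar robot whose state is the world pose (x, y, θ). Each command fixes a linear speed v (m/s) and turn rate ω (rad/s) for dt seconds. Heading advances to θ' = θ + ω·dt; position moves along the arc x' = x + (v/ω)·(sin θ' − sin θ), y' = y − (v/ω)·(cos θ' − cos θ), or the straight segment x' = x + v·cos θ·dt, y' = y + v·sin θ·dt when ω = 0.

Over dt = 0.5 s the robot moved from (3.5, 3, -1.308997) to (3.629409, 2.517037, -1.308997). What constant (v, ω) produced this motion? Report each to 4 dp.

Δθ = -1.308997 − -1.308997 = 0.000000
ω = Δθ/dt = 0.000000/0.5 = 0.0000
ω = 0 → v = (Δx·cos θ + Δy·sin θ)/dt = 1.0000

v = 1.0000, ω = 0.0000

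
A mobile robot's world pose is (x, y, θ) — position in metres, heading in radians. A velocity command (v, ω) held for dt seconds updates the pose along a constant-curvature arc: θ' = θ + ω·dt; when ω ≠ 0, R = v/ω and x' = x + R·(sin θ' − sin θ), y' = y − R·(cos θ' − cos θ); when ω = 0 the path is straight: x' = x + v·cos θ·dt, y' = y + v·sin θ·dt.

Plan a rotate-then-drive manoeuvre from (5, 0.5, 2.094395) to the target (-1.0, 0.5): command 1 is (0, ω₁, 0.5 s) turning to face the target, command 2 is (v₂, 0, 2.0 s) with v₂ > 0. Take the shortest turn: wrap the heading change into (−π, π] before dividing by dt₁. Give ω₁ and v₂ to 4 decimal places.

ω₁ = 2.0944, v₂ = 3.0000

heading to target = atan2(0.5−0.5, -1−5) = 3.1416
Δθ = wrap(3.1416 − 2.0944) = 1.0472; ω₁ = Δθ/dt₁ = 2.0944
distance = √((-1−5)² + (0.5−0.5)²) = 6.0000; v₂ = distance/dt₂ = 3.0000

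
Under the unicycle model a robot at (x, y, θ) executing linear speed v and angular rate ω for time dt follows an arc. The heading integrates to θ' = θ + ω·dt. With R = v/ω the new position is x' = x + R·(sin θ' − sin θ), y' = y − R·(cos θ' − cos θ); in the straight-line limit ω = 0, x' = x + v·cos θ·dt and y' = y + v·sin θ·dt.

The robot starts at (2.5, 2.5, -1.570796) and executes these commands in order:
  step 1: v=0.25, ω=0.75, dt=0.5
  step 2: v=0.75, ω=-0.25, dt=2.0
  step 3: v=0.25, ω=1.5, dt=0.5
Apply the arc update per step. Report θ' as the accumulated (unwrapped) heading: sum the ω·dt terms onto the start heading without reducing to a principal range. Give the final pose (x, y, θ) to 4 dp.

step 1: θ'=-1.1958 (R=0.3333) → pose (2.5232, 2.3779, -1.1958)
step 2: θ'=-1.6958 (R=-3.0000) → pose (2.7082, 0.9051, -1.6958)
step 3: θ'=-0.9458 (R=0.1667) → pose (2.7384, 0.7868, -0.9458)

(2.7384, 0.7868, -0.9458)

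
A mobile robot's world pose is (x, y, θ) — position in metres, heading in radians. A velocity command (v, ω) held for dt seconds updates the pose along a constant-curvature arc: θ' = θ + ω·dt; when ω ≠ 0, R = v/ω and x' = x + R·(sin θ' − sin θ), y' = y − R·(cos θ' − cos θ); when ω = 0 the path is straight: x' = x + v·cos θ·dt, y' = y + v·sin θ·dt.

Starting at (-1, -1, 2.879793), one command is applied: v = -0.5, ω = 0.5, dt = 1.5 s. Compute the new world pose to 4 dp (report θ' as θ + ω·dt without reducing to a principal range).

θ' = 2.8798 + 0.5·1.5 = 3.6298
R = v/ω = -0.5/0.5 = -1.0000
x' = -1 + -1.0000·(sin 3.6298 − sin 2.8798) = -0.2721
y' = -1 − -1.0000·(cos 3.6298 − cos 2.8798) = -0.9173

(-0.2721, -0.9173, 3.6298)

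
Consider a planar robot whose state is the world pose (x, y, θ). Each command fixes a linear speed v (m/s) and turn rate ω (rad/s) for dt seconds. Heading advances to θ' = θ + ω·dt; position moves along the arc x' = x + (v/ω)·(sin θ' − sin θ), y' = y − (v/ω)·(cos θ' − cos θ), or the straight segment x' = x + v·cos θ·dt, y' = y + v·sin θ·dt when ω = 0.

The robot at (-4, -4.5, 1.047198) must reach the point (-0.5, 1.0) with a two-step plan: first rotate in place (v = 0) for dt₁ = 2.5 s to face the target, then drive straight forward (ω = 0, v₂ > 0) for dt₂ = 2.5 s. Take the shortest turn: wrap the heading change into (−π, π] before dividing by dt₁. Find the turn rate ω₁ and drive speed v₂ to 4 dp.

heading to target = atan2(1−-4.5, -0.5−-4) = 1.0041
Δθ = wrap(1.0041 − 1.0472) = -0.0431; ω₁ = Δθ/dt₁ = -0.0173
distance = √((-0.5−-4)² + (1−-4.5)²) = 6.5192; v₂ = distance/dt₂ = 2.6077

ω₁ = -0.0173, v₂ = 2.6077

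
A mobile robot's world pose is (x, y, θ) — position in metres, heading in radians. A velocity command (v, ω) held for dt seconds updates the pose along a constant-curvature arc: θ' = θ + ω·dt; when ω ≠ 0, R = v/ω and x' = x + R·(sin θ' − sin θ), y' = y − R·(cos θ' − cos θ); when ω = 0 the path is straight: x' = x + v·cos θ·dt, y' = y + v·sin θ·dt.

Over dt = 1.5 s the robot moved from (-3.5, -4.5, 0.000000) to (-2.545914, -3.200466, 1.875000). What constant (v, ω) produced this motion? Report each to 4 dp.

Δθ = 1.875000 − 0.000000 = 1.875000
ω = Δθ/dt = 1.875000/1.5 = 1.2500
R = −Δy/(cos θ' − cos θ) = 1.0000
v = R·ω = 1.0000·1.2500 = 1.2500

v = 1.2500, ω = 1.2500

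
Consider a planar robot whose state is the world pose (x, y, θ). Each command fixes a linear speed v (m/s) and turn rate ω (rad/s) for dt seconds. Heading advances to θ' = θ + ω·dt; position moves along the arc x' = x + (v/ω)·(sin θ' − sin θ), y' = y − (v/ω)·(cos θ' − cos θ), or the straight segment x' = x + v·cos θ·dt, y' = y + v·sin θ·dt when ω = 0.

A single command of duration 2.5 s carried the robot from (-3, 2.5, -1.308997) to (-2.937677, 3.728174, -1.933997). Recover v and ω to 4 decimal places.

v = -0.5000, ω = -0.2500

Δθ = -1.933997 − -1.308997 = -0.625000
ω = Δθ/dt = -0.625000/2.5 = -0.2500
R = −Δy/(cos θ' − cos θ) = 2.0000
v = R·ω = 2.0000·-0.2500 = -0.5000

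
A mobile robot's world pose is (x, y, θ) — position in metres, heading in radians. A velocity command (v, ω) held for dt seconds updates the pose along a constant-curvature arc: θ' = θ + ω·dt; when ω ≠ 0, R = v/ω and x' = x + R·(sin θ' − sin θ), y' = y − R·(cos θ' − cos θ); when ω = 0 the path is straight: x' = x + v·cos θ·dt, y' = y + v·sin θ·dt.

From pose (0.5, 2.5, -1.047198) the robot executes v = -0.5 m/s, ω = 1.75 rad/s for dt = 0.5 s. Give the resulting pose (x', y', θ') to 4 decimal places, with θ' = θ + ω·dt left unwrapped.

θ' = -1.0472 + 1.75·0.5 = -0.1722
R = v/ω = -0.5/1.75 = -0.2857
x' = 0.5 + -0.2857·(sin -0.1722 − sin -1.0472) = 0.3015
y' = 2.5 − -0.2857·(cos -0.1722 − cos -1.0472) = 2.6386

(0.3015, 2.6386, -0.1722)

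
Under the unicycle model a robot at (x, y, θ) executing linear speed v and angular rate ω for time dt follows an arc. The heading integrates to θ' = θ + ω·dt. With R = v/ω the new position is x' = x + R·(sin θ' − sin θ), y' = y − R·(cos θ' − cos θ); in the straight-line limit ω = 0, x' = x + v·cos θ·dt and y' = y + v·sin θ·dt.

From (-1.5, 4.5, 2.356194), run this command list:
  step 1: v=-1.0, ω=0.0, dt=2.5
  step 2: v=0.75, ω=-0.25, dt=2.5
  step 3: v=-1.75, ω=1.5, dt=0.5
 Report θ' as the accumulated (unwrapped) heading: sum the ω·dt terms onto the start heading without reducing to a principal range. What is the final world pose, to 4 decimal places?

step 1: θ'=2.3562 (straight) → pose (0.2678, 2.7322, 2.3562)
step 2: θ'=1.7312 (R=-3.0000) → pose (-0.5724, 4.3744, 1.7312)
step 3: θ'=2.4812 (R=-1.1667) → pose (-0.1364, 3.6394, 2.4812)

(-0.1364, 3.6394, 2.4812)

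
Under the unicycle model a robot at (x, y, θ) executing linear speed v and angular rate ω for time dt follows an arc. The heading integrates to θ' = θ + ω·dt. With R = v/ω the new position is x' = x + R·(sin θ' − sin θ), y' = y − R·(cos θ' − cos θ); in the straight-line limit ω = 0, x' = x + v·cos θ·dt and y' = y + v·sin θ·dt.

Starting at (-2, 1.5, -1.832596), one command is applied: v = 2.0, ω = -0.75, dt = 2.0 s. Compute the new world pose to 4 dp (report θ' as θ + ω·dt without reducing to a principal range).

(-5.0821, -0.4280, -3.3326)

θ' = -1.8326 + -0.75·2.0 = -3.3326
R = v/ω = 2.0/-0.75 = -2.6667
x' = -2 + -2.6667·(sin -3.3326 − sin -1.8326) = -5.0821
y' = 1.5 − -2.6667·(cos -3.3326 − cos -1.8326) = -0.4280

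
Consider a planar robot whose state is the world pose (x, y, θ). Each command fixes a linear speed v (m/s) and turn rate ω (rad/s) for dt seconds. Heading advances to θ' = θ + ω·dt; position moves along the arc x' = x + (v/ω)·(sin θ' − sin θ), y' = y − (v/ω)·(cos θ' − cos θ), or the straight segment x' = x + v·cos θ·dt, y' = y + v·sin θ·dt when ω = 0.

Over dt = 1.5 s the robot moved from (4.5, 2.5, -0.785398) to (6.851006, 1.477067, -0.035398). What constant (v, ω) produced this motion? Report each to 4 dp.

v = 1.7500, ω = 0.5000

Δθ = -0.035398 − -0.785398 = 0.750000
ω = Δθ/dt = 0.750000/1.5 = 0.5000
R = Δx/(sin θ' − sin θ) = 3.5000
v = R·ω = 3.5000·0.5000 = 1.7500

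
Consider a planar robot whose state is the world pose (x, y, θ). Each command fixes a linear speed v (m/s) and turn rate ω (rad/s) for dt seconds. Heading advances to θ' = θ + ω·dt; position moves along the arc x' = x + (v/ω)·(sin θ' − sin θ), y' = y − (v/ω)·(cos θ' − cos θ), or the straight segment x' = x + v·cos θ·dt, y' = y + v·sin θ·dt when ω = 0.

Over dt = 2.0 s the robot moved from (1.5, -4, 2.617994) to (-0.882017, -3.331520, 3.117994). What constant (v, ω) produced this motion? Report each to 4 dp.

Δθ = 3.117994 − 2.617994 = 0.500000
ω = Δθ/dt = 0.500000/2.0 = 0.2500
R = Δx/(sin θ' − sin θ) = 5.0000
v = R·ω = 5.0000·0.2500 = 1.2500

v = 1.2500, ω = 0.2500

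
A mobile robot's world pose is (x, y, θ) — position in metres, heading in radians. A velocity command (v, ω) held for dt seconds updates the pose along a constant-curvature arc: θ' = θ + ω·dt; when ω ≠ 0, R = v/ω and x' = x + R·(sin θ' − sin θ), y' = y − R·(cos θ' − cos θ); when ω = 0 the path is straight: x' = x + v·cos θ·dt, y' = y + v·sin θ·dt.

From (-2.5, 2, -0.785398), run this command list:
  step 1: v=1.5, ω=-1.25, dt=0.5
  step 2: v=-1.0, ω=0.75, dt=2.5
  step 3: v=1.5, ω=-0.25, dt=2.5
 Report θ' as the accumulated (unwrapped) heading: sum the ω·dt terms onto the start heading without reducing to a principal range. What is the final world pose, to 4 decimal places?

(-0.4309, 2.8812, -0.1604)

step 1: θ'=-1.4104 (R=-1.2000) → pose (-2.1639, 1.3431, -1.4104)
step 2: θ'=0.4646 (R=-1.3333) → pose (-4.0776, 2.3222, 0.4646)
step 3: θ'=-0.1604 (R=-6.0000) → pose (-0.4309, 2.8812, -0.1604)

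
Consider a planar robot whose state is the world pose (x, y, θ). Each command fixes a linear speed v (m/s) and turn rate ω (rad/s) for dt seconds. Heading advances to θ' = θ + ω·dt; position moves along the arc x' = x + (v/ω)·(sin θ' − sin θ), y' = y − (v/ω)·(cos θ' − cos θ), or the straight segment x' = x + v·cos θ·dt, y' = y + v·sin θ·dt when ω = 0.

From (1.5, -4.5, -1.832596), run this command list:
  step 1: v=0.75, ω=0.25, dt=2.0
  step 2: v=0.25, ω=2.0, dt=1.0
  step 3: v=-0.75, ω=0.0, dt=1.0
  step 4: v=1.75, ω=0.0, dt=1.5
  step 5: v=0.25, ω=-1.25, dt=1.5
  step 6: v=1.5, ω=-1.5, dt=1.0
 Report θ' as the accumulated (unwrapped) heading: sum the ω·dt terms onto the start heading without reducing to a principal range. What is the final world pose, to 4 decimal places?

(2.9505, -6.2411, -2.7076)

step 1: θ'=-1.3326 (R=3.0000) → pose (1.4825, -5.9843, -1.3326)
step 2: θ'=0.6674 (R=0.1250) → pose (1.6813, -6.0530, 0.6674)
step 3: θ'=0.6674 (straight) → pose (1.0923, -6.5172, 0.6674)
step 4: θ'=0.6674 (straight) → pose (3.1540, -4.8925, 0.6674)
step 5: θ'=-1.2076 (R=-0.2000) → pose (3.4647, -4.9785, -1.2076)
step 6: θ'=-2.7076 (R=-1.0000) → pose (2.9505, -6.2411, -2.7076)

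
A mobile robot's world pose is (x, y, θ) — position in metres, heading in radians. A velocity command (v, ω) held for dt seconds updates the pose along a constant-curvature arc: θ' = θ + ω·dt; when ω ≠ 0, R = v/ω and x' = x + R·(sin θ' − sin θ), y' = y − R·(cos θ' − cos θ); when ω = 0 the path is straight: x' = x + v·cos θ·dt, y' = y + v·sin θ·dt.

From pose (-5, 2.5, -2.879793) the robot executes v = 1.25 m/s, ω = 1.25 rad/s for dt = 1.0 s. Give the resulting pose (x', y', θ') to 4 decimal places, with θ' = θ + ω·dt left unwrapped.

θ' = -2.8798 + 1.25·1.0 = -1.6298
R = v/ω = 1.25/1.25 = 1.0000
x' = -5 + 1.0000·(sin -1.6298 − sin -2.8798) = -5.7394
y' = 2.5 − 1.0000·(cos -1.6298 − cos -2.8798) = 1.5930

(-5.7394, 1.5930, -1.6298)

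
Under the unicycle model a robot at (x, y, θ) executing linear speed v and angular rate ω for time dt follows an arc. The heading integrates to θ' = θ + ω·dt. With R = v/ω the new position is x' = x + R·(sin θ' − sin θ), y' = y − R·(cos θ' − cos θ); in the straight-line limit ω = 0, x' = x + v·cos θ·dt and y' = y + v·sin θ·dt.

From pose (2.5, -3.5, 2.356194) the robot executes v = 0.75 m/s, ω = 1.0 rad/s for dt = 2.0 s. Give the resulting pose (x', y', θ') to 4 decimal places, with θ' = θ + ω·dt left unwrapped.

(1.2667, -3.7688, 4.3562)

θ' = 2.3562 + 1.0·2.0 = 4.3562
R = v/ω = 0.75/1.0 = 0.7500
x' = 2.5 + 0.7500·(sin 4.3562 − sin 2.3562) = 1.2667
y' = -3.5 − 0.7500·(cos 4.3562 − cos 2.3562) = -3.7688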